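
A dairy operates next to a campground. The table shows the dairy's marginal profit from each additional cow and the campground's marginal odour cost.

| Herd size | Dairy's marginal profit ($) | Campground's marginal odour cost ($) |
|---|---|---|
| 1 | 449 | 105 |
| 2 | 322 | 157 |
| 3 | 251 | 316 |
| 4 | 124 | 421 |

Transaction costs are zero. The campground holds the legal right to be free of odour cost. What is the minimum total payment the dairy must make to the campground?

$262

Efficient level: marginal profit ≥ marginal odour cost through level 2, so k* = 2.
With the campground holding the right, the dairy must at least compensate total damage at k*: 105 + 157 = 262.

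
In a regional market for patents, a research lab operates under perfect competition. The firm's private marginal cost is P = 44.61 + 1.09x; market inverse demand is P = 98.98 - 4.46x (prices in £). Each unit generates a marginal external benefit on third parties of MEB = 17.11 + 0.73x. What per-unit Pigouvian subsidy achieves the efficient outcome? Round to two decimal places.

subsidy = £27.94 per unit

Social marginal cost = private MC − MEB = 27.50 + 0.36x.
Set SMC = demand: 27.50 + 0.36x = 98.98 - 4.46x → x* = 14.8299.
The Pigouvian subsidy equals MEB at x*: 17.11 + 0.73×14.8299 = 27.9358.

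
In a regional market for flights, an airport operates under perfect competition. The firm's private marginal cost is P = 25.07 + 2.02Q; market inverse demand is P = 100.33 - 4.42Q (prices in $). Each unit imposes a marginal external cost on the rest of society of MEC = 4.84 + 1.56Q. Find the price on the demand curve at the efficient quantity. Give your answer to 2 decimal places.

P = $61.42

Social marginal cost = private MC + MEC = 29.91 + 3.58Q.
Set SMC = demand: 29.91 + 3.58Q = 100.33 - 4.42Q → Q* = 8.8025.
Consumer price on the demand curve at Q*: 100.33 − 4.42×8.8025 = 61.4230.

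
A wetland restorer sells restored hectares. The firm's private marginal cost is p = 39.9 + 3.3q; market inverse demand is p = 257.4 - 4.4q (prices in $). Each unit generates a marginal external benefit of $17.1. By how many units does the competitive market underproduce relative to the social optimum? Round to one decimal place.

2.2 units

Market equilibrium (private): 39.9 + 3.3q = 257.4 - 4.4q → q_m = 28.2468.
Social marginal cost = private MC − MEB = 22.8 + 3.3q.
Set SMC = demand: 22.8 + 3.3q = 257.4 - 4.4q → q* = 30.4675.
Gap = |28.2468 − 30.4675| = 2.2207.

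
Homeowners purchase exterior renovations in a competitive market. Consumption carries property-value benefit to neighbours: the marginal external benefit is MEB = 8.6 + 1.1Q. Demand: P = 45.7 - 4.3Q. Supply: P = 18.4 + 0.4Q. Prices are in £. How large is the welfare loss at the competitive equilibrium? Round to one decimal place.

DWL = £31.2

Market equilibrium (private): 18.4 + 0.4Q = 45.7 - 4.3Q → Q_m = 5.8085.
Social marginal benefit = demand + MEB = 54.3 - 3.2Q.
Set SMB = MC: 54.3 - 3.2Q = 18.4 + 0.4Q → Q* = 9.9722.
Height of the DWL triangle at Q_m is SMB(Q_m) − MC(Q_m) = MEB(Q_m) = 14.9894.
DWL = ½ × 4.1637 × 14.9894 = 31.2057.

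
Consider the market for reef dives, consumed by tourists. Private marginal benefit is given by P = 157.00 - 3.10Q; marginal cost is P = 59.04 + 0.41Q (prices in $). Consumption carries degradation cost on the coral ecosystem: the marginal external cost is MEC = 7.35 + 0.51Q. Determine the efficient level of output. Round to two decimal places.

Q* = 22.54

Social marginal benefit = demand − MEC = 149.65 - 3.61Q.
Set SMB = MC: 149.65 - 3.61Q = 59.04 + 0.41Q → Q* = 22.5398.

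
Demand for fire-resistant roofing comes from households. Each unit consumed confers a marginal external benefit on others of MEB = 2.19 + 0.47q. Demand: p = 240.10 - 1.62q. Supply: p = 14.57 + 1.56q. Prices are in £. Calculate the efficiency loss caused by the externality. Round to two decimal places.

DWL = £232.82

Market equilibrium (private): 14.57 + 1.56q = 240.10 - 1.62q → q_m = 70.9214.
Social marginal benefit = demand + MEB = 242.29 - 1.15q.
Set SMB = MC: 242.29 - 1.15q = 14.57 + 1.56q → q* = 84.0295.
The loss is the area between SMB and MC from q* to q_m; with linear curves that's a triangle of height MEB(q_m).
DWL = ½ × 13.1081 × 35.5231 = 232.8202.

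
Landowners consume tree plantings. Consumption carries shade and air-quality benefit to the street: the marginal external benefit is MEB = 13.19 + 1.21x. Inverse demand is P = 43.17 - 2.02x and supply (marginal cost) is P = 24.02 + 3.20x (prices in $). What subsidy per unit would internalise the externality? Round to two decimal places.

Social marginal benefit = demand + MEB = 56.36 - 0.81x.
Set SMB = MC: 56.36 - 0.81x = 24.02 + 3.20x → x* = 8.0648.
The Pigouvian subsidy equals MEB at x*: 13.19 + 1.21×8.0648 = 22.9484.

subsidy = $22.95 per unit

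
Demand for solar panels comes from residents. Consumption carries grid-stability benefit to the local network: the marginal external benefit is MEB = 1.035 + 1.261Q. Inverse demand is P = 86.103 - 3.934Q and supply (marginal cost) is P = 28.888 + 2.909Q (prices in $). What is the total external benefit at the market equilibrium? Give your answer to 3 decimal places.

Market equilibrium (private): 28.888 + 2.909Q = 86.103 - 3.934Q → Q_m = 8.3611.
Total external benefit = ∫₀^{Q_m} (1.035 + 1.261Q) dQ = 1.035×8.3611 + ½×1.261×8.3611² = 52.7307.

$52.731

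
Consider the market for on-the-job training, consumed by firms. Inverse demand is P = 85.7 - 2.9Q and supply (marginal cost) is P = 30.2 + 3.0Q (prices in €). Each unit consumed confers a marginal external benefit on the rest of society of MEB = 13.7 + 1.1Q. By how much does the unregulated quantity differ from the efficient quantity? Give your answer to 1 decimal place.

Market equilibrium (private): 30.2 + 3.0Q = 85.7 - 2.9Q → Q_m = 9.4068.
Social marginal benefit = demand + MEB = 99.4 - 1.8Q.
Set SMB = MC: 99.4 - 1.8Q = 30.2 + 3.0Q → Q* = 14.4167.
Gap = |9.4068 − 14.4167| = 5.0099.

5.0 units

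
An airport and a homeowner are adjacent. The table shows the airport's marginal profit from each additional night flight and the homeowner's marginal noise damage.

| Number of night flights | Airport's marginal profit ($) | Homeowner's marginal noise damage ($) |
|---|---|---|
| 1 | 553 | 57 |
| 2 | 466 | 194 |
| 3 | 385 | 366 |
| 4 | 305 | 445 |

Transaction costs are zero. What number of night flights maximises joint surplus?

3

Bargaining reaches the level where marginal profit last exceeds marginal noise damage.
That holds through level 3 (385 ≥ 366) but not at 4 (305 < 445).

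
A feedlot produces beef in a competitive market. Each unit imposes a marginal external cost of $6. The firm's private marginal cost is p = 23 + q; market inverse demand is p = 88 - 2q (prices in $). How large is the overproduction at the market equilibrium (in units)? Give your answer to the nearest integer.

2 units

Market equilibrium (private): 23 + q = 88 - 2q → q_m = 21.6667.
Social marginal cost = private MC + MEC = 29 + q.
Set SMC = demand: 29 + q = 88 - 2q → q* = 19.6667.
Gap = |21.6667 − 19.6667| = 2.0000.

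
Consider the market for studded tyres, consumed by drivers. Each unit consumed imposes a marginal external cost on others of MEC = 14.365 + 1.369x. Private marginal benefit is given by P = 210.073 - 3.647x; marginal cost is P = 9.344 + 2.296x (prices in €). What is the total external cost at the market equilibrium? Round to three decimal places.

Market equilibrium (private): 9.344 + 2.296x = 210.073 - 3.647x → x_m = 33.7757.
Total external cost = ∫₀^{x_m} (14.365 + 1.369x) dx = 14.365×33.7757 + ½×1.369×33.7757² = 1266.0641.

€1266.064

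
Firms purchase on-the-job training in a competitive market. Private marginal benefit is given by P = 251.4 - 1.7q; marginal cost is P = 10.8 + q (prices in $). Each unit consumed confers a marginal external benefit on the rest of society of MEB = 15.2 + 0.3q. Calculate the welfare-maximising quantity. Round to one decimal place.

q* = 106.6

Social marginal benefit = demand + MEB = 266.6 - 1.4q.
Set SMB = MC: 266.6 - 1.4q = 10.8 + q → q* = 106.5833.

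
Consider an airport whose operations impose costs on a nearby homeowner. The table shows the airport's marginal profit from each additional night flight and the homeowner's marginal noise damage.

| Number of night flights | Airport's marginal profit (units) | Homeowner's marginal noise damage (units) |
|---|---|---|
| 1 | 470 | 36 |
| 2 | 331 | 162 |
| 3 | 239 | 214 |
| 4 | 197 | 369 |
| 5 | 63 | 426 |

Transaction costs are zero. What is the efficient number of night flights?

3

Bargaining reaches the level where marginal profit last exceeds marginal noise damage.
That holds through level 3 (239 ≥ 214) but not at 4 (197 < 369).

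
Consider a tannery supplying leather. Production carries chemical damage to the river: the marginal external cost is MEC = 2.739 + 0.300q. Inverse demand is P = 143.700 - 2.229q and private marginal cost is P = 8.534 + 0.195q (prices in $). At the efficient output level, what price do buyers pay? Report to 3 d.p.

Social marginal cost = private MC + MEC = 11.273 + 0.495q.
Set SMC = demand: 11.273 + 0.495q = 143.700 - 2.229q → q* = 48.6149.
Consumer price on the demand curve at q*: 143.700 − 2.229×48.6149 = 35.3374.

P = $35.337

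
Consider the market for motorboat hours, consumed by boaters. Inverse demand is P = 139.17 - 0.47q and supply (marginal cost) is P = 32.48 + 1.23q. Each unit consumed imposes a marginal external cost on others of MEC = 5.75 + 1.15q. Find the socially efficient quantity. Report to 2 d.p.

Social marginal benefit = demand − MEC = 133.42 - 1.62q.
Set SMB = MC: 133.42 - 1.62q = 32.48 + 1.23q → q* = 35.4175.

q* = 35.42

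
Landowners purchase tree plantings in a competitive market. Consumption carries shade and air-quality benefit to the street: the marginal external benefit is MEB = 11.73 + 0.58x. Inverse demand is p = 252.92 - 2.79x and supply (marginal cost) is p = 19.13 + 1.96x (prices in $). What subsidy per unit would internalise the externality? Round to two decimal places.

subsidy = $45.88 per unit

Social marginal benefit = demand + MEB = 264.65 - 2.21x.
Set SMB = MC: 264.65 - 2.21x = 19.13 + 1.96x → x* = 58.8777.
The Pigouvian subsidy equals MEB at x*: 11.73 + 0.58×58.8777 = 45.8791.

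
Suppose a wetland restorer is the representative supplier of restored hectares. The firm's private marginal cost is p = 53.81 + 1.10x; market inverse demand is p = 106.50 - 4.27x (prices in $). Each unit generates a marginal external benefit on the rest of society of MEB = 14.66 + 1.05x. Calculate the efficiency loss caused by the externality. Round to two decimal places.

DWL = $72.12

Market equilibrium (private): 53.81 + 1.10x = 106.50 - 4.27x → x_m = 9.8119.
Social marginal cost = private MC − MEB = 39.15 + 0.05x.
Set SMC = demand: 39.15 + 0.05x = 106.50 - 4.27x → x* = 15.5903.
Between x* and x_m the wedge demand − SMC runs linearly from 0 to MEB(x_m), so the loss is a triangle.
DWL = ½ × 5.7784 × 24.9625 = 72.1217.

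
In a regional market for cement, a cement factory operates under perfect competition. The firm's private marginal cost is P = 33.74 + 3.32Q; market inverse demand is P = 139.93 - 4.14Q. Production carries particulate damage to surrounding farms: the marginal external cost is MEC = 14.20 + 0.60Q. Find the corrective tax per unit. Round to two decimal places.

Social marginal cost = private MC + MEC = 47.94 + 3.92Q.
Set SMC = demand: 47.94 + 3.92Q = 139.93 - 4.14Q → Q* = 11.4132.
The Pigouvian tax equals MEC at Q*: 14.20 + 0.60×11.4132 = 21.0479.

tax = 21.05 per unit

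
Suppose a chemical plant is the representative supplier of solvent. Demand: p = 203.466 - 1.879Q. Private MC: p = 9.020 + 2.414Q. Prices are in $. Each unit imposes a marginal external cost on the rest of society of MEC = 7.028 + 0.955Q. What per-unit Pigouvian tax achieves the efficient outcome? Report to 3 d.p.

Social marginal cost = private MC + MEC = 16.048 + 3.369Q.
Set SMC = demand: 16.048 + 3.369Q = 203.466 - 1.879Q → Q* = 35.7123.
The Pigouvian tax equals MEC at Q*: 7.028 + 0.955×35.7123 = 41.1332.

tax = $41.133 per unit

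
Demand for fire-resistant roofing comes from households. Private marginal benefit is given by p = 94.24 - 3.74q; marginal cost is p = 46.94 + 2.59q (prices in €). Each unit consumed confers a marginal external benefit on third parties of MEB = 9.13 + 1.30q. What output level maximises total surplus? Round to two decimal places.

q* = 11.22

Social marginal benefit = demand + MEB = 103.37 - 2.44q.
Set SMB = MC: 103.37 - 2.44q = 46.94 + 2.59q → q* = 11.2187.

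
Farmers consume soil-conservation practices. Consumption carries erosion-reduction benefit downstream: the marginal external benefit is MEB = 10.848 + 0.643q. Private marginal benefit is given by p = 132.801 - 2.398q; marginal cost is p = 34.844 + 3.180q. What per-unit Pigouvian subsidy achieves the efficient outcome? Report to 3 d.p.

subsidy = 25.025 per unit

Social marginal benefit = demand + MEB = 143.649 - 1.755q.
Set SMB = MC: 143.649 - 1.755q = 34.844 + 3.180q → q* = 22.0476.
The Pigouvian subsidy equals MEB at q*: 10.848 + 0.643×22.0476 = 25.0246.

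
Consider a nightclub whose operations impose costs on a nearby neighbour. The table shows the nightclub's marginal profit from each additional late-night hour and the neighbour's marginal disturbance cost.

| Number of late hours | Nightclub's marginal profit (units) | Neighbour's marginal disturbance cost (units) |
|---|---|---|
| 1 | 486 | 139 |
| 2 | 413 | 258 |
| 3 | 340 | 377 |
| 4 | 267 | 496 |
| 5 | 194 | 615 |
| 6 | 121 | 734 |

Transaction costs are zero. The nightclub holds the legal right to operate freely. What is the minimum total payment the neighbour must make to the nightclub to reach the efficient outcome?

922

Left alone the nightclub would choose level 6 (marginal profit stays positive).
Efficient level: k* = 2 (marginal profit ≥ marginal disturbance cost through 2).
The neighbour must at least cover the nightclub's forgone profit from cutting 6→2: 340 + 267 + 194 + 121 = 922.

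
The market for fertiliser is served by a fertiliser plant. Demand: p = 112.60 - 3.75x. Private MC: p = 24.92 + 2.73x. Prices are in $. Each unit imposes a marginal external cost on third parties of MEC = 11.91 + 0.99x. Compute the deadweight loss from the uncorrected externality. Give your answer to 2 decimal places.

DWL = $42.86

Market equilibrium (private): 24.92 + 2.73x = 112.60 - 3.75x → x_m = 13.5309.
Social marginal cost = private MC + MEC = 36.83 + 3.72x.
Set SMC = demand: 36.83 + 3.72x = 112.60 - 3.75x → x* = 10.1432.
Height of the DWL triangle at x_m is SMC(x_m) − demand(x_m) = MEC(x_m) = 25.3056.
DWL = ½ × 3.3877 × 25.3056 = 42.8639.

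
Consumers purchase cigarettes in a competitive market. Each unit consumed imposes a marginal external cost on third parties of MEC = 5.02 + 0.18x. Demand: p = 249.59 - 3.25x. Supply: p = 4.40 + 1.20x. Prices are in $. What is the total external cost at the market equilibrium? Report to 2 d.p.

Market equilibrium (private): 4.40 + 1.20x = 249.59 - 3.25x → x_m = 55.0989.
Total external cost = ∫₀^{x_m} (5.02 + 0.18x) dx = 5.02×55.0989 + ½×0.18×55.0989² = 549.8265.

$549.83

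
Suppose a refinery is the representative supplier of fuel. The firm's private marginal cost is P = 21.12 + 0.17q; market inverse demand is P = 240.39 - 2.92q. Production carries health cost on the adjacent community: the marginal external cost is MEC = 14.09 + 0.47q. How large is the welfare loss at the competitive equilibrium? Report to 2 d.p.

Market equilibrium (private): 21.12 + 0.17q = 240.39 - 2.92q → q_m = 70.9612.
Social marginal cost = private MC + MEC = 35.21 + 0.64q.
Set SMC = demand: 35.21 + 0.64q = 240.39 - 2.92q → q* = 57.6348.
Height of the DWL triangle at q_m is SMC(q_m) − demand(q_m) = MEC(q_m) = 47.4417.
DWL = ½ × 13.3264 × 47.4417 = 316.1135.

DWL = 316.11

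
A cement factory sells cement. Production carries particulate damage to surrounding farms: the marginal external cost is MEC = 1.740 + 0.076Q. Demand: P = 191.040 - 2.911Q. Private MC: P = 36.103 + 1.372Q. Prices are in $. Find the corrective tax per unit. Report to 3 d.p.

Social marginal cost = private MC + MEC = 37.843 + 1.448Q.
Set SMC = demand: 37.843 + 1.448Q = 191.040 - 2.911Q → Q* = 35.1450.
The Pigouvian tax equals MEC at Q*: 1.740 + 0.076×35.1450 = 4.4110.

tax = $4.411 per unit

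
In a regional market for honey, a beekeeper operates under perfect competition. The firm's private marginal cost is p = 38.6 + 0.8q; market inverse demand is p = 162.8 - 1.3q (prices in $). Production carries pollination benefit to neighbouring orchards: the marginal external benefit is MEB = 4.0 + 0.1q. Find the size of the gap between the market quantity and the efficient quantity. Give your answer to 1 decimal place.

5.0 units

Market equilibrium (private): 38.6 + 0.8q = 162.8 - 1.3q → q_m = 59.1429.
Social marginal cost = private MC − MEB = 34.6 + 0.7q.
Set SMC = demand: 34.6 + 0.7q = 162.8 - 1.3q → q* = 64.1000.
Gap = |59.1429 − 64.1000| = 4.9571.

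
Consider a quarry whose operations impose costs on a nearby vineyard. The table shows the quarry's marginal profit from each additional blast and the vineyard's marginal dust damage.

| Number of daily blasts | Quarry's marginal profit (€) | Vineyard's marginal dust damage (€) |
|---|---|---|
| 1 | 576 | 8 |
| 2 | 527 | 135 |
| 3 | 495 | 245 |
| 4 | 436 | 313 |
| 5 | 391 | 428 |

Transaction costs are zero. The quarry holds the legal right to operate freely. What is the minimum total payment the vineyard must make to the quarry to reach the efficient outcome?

Left alone the quarry would choose level 5 (marginal profit stays positive).
Efficient level: k* = 4 (marginal profit ≥ marginal dust damage through 4).
The vineyard must at least cover the quarry's forgone profit from cutting 5→4: 391 = 391.

€391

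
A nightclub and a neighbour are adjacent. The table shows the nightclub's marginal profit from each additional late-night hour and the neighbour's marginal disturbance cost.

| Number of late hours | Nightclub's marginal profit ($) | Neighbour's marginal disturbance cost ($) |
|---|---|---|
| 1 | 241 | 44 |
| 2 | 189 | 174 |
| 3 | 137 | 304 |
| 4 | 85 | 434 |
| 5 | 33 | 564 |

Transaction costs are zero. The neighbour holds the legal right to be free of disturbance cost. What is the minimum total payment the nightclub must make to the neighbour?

Efficient level: marginal profit ≥ marginal disturbance cost through level 2, so k* = 2.
With the neighbour holding the right, the nightclub must at least compensate total damage at k*: 44 + 174 = 218.

$218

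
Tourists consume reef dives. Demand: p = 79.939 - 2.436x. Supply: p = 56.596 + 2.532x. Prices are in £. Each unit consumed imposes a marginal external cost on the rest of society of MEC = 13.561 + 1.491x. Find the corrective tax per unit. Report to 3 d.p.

tax = £15.819 per unit

Social marginal benefit = demand − MEC = 66.378 - 3.927x.
Set SMB = MC: 66.378 - 3.927x = 56.596 + 2.532x → x* = 1.5145.
The Pigouvian tax equals MEC at x*: 13.561 + 1.491×1.5145 = 15.8191.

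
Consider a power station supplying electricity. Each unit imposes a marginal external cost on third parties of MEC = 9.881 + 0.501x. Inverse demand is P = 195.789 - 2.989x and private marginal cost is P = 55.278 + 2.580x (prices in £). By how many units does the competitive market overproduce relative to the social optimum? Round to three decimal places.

Market equilibrium (private): 55.278 + 2.580x = 195.789 - 2.989x → x_m = 25.2309.
Social marginal cost = private MC + MEC = 65.159 + 3.081x.
Set SMC = demand: 65.159 + 3.081x = 195.789 - 2.989x → x* = 21.5206.
Gap = |25.2309 − 21.5206| = 3.7103.

3.710 units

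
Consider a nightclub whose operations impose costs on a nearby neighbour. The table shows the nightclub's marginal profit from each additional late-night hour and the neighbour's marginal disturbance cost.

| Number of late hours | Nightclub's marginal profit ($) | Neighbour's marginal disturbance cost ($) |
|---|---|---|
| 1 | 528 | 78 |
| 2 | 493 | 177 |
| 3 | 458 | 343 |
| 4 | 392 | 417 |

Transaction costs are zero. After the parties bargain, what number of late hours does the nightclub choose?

3

Bargaining reaches the level where marginal profit last exceeds marginal disturbance cost.
That holds through level 3 (458 ≥ 343) but not at 4 (392 < 417).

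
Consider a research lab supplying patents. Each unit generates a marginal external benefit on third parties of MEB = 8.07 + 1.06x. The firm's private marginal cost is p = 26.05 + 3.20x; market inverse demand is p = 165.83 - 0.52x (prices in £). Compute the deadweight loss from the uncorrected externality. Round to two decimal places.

Market equilibrium (private): 26.05 + 3.20x = 165.83 - 0.52x → x_m = 37.5753.
Social marginal cost = private MC − MEB = 17.98 + 2.14x.
Set SMC = demand: 17.98 + 2.14x = 165.83 - 0.52x → x* = 55.5827.
Height of the DWL triangle at x_m is demand(x_m) − SMC(x_m) = MEB(x_m) = 47.8998.
DWL = ½ × 18.0074 × 47.8998 = 431.2754.

DWL = £431.28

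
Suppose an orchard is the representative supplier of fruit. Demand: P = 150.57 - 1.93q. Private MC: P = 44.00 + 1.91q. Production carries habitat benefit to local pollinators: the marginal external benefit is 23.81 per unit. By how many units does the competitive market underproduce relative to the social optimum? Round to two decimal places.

6.20 units

Market equilibrium (private): 44.00 + 1.91q = 150.57 - 1.93q → q_m = 27.7526.
Social marginal cost = private MC − MEB = 20.19 + 1.91q.
Set SMC = demand: 20.19 + 1.91q = 150.57 - 1.93q → q* = 33.9531.
Gap = |27.7526 − 33.9531| = 6.2005.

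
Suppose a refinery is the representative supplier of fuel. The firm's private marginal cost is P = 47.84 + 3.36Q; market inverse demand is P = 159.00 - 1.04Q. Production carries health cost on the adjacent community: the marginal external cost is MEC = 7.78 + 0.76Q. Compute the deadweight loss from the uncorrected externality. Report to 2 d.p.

DWL = 70.54

Market equilibrium (private): 47.84 + 3.36Q = 159.00 - 1.04Q → Q_m = 25.2636.
Social marginal cost = private MC + MEC = 55.62 + 4.12Q.
Set SMC = demand: 55.62 + 4.12Q = 159.00 - 1.04Q → Q* = 20.0349.
Between Q* and Q_m the wedge SMC − demand runs linearly from 0 to MEC(Q_m), so the loss is a triangle.
DWL = ½ × 5.2287 × 26.9804 = 70.5362.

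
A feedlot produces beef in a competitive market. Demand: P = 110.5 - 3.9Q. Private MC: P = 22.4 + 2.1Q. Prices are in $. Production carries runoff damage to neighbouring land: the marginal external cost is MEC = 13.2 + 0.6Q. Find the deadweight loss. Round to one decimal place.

Market equilibrium (private): 22.4 + 2.1Q = 110.5 - 3.9Q → Q_m = 14.6833.
Social marginal cost = private MC + MEC = 35.6 + 2.7Q.
Set SMC = demand: 35.6 + 2.7Q = 110.5 - 3.9Q → Q* = 11.3485.
The loss is the area between SMC and demand from Q* to Q_m; with linear curves that's a triangle of height MEC(Q_m).
DWL = ½ × 3.3348 × 22.0100 = 36.6995.

DWL = $36.7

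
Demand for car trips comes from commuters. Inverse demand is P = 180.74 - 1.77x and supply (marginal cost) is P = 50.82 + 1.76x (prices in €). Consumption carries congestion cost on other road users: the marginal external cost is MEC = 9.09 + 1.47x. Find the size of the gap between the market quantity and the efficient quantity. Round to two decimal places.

12.64 units

Market equilibrium (private): 50.82 + 1.76x = 180.74 - 1.77x → x_m = 36.8045.
Social marginal benefit = demand − MEC = 171.65 - 3.24x.
Set SMB = MC: 171.65 - 3.24x = 50.82 + 1.76x → x* = 24.1660.
Gap = |36.8045 − 24.1660| = 12.6385.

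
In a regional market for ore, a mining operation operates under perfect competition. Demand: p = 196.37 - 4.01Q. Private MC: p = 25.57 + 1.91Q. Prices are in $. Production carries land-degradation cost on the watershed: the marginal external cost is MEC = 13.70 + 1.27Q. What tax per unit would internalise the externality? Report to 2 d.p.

tax = $41.45 per unit

Social marginal cost = private MC + MEC = 39.27 + 3.18Q.
Set SMC = demand: 39.27 + 3.18Q = 196.37 - 4.01Q → Q* = 21.8498.
The Pigouvian tax equals MEC at Q*: 13.70 + 1.27×21.8498 = 41.4492.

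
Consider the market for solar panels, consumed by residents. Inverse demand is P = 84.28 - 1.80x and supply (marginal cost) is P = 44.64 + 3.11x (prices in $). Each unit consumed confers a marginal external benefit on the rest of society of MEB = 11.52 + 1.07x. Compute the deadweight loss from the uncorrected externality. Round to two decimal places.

DWL = $52.91

Market equilibrium (private): 44.64 + 3.11x = 84.28 - 1.80x → x_m = 8.0733.
Social marginal benefit = demand + MEB = 95.80 - 0.73x.
Set SMB = MC: 95.80 - 0.73x = 44.64 + 3.11x → x* = 13.3229.
Between x* and x_m the wedge SMB − MC runs linearly from 0 to MEB(x_m), so the loss is a triangle.
DWL = ½ × 5.2496 × 20.1585 = 52.9120.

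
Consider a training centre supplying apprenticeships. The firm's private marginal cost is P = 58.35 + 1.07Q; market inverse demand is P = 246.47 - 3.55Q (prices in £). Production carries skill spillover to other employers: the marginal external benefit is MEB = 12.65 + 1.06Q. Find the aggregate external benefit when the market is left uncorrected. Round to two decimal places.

Market equilibrium (private): 58.35 + 1.07Q = 246.47 - 3.55Q → Q_m = 40.7186.
Total external benefit = ∫₀^{Q_m} (12.65 + 1.06Q) dQ = 12.65×40.7186 + ½×1.06×40.7186² = 1393.8326.

£1393.83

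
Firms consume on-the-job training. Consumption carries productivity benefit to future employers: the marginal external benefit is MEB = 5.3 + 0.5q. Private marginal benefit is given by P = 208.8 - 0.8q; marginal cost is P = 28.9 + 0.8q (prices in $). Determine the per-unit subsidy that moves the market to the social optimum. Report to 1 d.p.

Social marginal benefit = demand + MEB = 214.1 - 0.3q.
Set SMB = MC: 214.1 - 0.3q = 28.9 + 0.8q → q* = 168.3636.
The Pigouvian subsidy equals MEB at q*: 5.3 + 0.5×168.3636 = 89.4818.

subsidy = $89.5 per unit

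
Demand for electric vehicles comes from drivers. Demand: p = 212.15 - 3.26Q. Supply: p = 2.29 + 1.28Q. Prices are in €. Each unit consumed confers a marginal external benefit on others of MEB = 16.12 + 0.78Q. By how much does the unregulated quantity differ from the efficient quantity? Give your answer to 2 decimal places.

Market equilibrium (private): 2.29 + 1.28Q = 212.15 - 3.26Q → Q_m = 46.2247.
Social marginal benefit = demand + MEB = 228.27 - 2.48Q.
Set SMB = MC: 228.27 - 2.48Q = 2.29 + 1.28Q → Q* = 60.1011.
Gap = |46.2247 − 60.1011| = 13.8764.

13.88 units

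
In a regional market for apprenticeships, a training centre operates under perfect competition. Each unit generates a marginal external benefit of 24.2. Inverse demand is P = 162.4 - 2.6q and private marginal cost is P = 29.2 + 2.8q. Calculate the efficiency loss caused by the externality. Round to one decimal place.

Market equilibrium (private): 29.2 + 2.8q = 162.4 - 2.6q → q_m = 24.6667.
Social marginal cost = private MC − MEB = 5.0 + 2.8q.
Set SMC = demand: 5.0 + 2.8q = 162.4 - 2.6q → q* = 29.1481.
Height of the DWL triangle at q_m is demand(q_m) − SMC(q_m) = MEB(q_m) = 24.2000.
DWL = ½ × 4.4814 × 24.2000 = 54.2249.

DWL = 54.2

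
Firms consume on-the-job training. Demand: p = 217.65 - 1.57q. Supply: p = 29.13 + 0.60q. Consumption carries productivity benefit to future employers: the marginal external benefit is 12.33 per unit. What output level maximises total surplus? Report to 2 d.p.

q* = 92.56

Social marginal benefit = demand + MEB = 229.98 - 1.57q.
Set SMB = MC: 229.98 - 1.57q = 29.13 + 0.60q → q* = 92.5576.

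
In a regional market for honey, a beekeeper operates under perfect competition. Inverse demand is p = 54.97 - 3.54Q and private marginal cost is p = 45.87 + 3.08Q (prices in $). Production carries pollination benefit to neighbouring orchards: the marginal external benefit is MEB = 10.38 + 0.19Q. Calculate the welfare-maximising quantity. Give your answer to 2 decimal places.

Social marginal cost = private MC − MEB = 35.49 + 2.89Q.
Set SMC = demand: 35.49 + 2.89Q = 54.97 - 3.54Q → Q* = 3.0295.

Q* = 3.03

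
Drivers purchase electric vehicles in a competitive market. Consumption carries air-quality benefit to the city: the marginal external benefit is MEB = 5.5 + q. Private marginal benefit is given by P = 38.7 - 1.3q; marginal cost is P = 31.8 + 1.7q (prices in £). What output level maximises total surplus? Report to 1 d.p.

Social marginal benefit = demand + MEB = 44.2 - 0.3q.
Set SMB = MC: 44.2 - 0.3q = 31.8 + 1.7q → q* = 6.2000.

q* = 6.2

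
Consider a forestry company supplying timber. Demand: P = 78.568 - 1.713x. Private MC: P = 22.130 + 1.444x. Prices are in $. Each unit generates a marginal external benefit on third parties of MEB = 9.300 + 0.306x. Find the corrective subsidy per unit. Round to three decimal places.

subsidy = $16.356 per unit

Social marginal cost = private MC − MEB = 12.830 + 1.138x.
Set SMC = demand: 12.830 + 1.138x = 78.568 - 1.713x → x* = 23.0579.
The Pigouvian subsidy equals MEB at x*: 9.300 + 0.306×23.0579 = 16.3557.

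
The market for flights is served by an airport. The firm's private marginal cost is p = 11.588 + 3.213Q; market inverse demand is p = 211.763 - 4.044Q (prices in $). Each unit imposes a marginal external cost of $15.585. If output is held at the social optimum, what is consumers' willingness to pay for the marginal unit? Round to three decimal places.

P = $108.899

Social marginal cost = private MC + MEC = 27.173 + 3.213Q.
Set SMC = demand: 27.173 + 3.213Q = 211.763 - 4.044Q → Q* = 25.4361.
Consumer price on the demand curve at Q*: 211.763 − 4.044×25.4361 = 108.8994.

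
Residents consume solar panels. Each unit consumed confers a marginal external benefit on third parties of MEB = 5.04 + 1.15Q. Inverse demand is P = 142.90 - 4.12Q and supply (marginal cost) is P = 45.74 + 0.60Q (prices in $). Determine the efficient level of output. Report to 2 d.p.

Q* = 28.63

Social marginal benefit = demand + MEB = 147.94 - 2.97Q.
Set SMB = MC: 147.94 - 2.97Q = 45.74 + 0.60Q → Q* = 28.6275.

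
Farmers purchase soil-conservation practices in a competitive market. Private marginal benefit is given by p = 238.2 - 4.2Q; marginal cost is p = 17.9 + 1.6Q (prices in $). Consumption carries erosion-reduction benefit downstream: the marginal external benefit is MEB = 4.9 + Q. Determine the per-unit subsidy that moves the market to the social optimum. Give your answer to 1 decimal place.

subsidy = $51.8 per unit

Social marginal benefit = demand + MEB = 243.1 - 3.2Q.
Set SMB = MC: 243.1 - 3.2Q = 17.9 + 1.6Q → Q* = 46.9167.
The Pigouvian subsidy equals MEB at Q*: 4.9 + 1.0×46.9167 = 51.8167.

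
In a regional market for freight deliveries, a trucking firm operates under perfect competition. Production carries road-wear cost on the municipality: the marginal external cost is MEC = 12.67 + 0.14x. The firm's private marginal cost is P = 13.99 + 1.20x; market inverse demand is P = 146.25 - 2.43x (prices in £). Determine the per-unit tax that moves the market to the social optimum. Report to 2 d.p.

tax = £17.11 per unit

Social marginal cost = private MC + MEC = 26.66 + 1.34x.
Set SMC = demand: 26.66 + 1.34x = 146.25 - 2.43x → x* = 31.7215.
The Pigouvian tax equals MEC at x*: 12.67 + 0.14×31.7215 = 17.1110.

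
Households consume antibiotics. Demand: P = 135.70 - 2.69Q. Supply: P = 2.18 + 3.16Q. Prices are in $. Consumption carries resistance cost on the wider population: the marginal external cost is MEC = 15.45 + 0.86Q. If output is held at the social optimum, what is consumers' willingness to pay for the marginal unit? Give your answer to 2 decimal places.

Social marginal benefit = demand − MEC = 120.25 - 3.55Q.
Set SMB = MC: 120.25 - 3.55Q = 2.18 + 3.16Q → Q* = 17.5961.
Consumer price on the demand curve at Q*: 135.70 − 2.69×17.5961 = 88.3665.

P = $88.37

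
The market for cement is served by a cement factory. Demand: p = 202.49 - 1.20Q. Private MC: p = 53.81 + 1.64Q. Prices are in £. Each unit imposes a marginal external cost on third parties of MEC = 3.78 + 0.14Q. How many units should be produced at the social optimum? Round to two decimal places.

Social marginal cost = private MC + MEC = 57.59 + 1.78Q.
Set SMC = demand: 57.59 + 1.78Q = 202.49 - 1.20Q → Q* = 48.6242.

Q* = 48.62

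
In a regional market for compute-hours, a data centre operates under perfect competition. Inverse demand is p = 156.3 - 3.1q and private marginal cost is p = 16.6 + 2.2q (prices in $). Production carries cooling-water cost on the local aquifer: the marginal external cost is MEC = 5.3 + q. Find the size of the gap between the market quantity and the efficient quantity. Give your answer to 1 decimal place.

Market equilibrium (private): 16.6 + 2.2q = 156.3 - 3.1q → q_m = 26.3585.
Social marginal cost = private MC + MEC = 21.9 + 3.2q.
Set SMC = demand: 21.9 + 3.2q = 156.3 - 3.1q → q* = 21.3333.
Gap = |26.3585 − 21.3333| = 5.0252.

5.0 units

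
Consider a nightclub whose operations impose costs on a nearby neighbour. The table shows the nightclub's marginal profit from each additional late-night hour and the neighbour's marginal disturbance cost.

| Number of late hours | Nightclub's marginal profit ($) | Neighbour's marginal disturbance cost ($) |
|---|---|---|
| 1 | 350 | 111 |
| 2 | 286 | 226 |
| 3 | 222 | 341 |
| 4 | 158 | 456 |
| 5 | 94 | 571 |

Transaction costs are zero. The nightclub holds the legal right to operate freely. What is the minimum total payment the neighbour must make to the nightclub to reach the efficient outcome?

$474

Left alone the nightclub would choose level 5 (marginal profit stays positive).
Efficient level: k* = 2 (marginal profit ≥ marginal disturbance cost through 2).
The neighbour must at least cover the nightclub's forgone profit from cutting 5→2: 222 + 158 + 94 = 474.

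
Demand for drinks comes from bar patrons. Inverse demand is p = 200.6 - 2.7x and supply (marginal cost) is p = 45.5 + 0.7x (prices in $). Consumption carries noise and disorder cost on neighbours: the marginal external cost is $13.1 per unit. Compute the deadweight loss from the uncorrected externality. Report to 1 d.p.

DWL = $25.2

Market equilibrium (private): 45.5 + 0.7x = 200.6 - 2.7x → x_m = 45.6176.
Social marginal benefit = demand − MEC = 187.5 - 2.7x.
Set SMB = MC: 187.5 - 2.7x = 45.5 + 0.7x → x* = 41.7647.
The loss is the area between SMB and MC from x* to x_m; with linear curves that's a triangle of height MEC(x_m).
DWL = ½ × 3.8529 × 13.1000 = 25.2365.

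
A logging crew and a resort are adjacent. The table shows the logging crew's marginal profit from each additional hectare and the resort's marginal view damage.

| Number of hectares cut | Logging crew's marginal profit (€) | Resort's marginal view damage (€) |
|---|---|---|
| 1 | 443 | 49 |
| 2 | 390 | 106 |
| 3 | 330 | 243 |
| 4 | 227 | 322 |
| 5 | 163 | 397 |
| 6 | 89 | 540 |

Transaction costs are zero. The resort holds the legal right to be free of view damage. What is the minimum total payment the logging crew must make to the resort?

€398

Efficient level: marginal profit ≥ marginal view damage through level 3, so k* = 3.
With the resort holding the right, the logging crew must at least compensate total damage at k*: 49 + 106 + 243 = 398.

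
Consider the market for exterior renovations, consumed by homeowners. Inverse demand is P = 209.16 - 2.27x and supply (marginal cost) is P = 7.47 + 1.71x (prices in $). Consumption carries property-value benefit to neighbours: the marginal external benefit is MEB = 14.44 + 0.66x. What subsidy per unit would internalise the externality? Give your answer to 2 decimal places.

Social marginal benefit = demand + MEB = 223.60 - 1.61x.
Set SMB = MC: 223.60 - 1.61x = 7.47 + 1.71x → x* = 65.0994.
The Pigouvian subsidy equals MEB at x*: 14.44 + 0.66×65.0994 = 57.4056.

subsidy = $57.41 per unit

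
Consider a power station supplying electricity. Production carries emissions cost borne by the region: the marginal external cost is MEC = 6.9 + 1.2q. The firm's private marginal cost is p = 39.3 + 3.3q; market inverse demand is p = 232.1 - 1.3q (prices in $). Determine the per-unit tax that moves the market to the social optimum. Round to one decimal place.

tax = $45.4 per unit

Social marginal cost = private MC + MEC = 46.2 + 4.5q.
Set SMC = demand: 46.2 + 4.5q = 232.1 - 1.3q → q* = 32.0517.
The Pigouvian tax equals MEC at q*: 6.9 + 1.2×32.0517 = 45.3620.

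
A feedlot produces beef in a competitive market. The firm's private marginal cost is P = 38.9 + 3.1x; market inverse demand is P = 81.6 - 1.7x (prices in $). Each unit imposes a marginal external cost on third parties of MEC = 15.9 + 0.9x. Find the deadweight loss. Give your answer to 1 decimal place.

DWL = $50.1

Market equilibrium (private): 38.9 + 3.1x = 81.6 - 1.7x → x_m = 8.8958.
Social marginal cost = private MC + MEC = 54.8 + 4.0x.
Set SMC = demand: 54.8 + 4.0x = 81.6 - 1.7x → x* = 4.7018.
Between x* and x_m the wedge SMC − demand runs linearly from 0 to MEC(x_m), so the loss is a triangle.
DWL = ½ × 4.1940 × 23.9063 = 50.1315.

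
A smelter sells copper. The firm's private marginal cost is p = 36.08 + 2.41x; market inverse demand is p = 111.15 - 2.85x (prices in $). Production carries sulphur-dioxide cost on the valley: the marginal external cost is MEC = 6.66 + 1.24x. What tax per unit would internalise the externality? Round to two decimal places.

tax = $19.71 per unit

Social marginal cost = private MC + MEC = 42.74 + 3.65x.
Set SMC = demand: 42.74 + 3.65x = 111.15 - 2.85x → x* = 10.5246.
The Pigouvian tax equals MEC at x*: 6.66 + 1.24×10.5246 = 19.7105.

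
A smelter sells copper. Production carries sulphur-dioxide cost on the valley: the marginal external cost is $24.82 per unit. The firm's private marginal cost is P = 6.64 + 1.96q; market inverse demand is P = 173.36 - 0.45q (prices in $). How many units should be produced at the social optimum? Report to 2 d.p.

Social marginal cost = private MC + MEC = 31.46 + 1.96q.
Set SMC = demand: 31.46 + 1.96q = 173.36 - 0.45q → q* = 58.8797.

q* = 58.88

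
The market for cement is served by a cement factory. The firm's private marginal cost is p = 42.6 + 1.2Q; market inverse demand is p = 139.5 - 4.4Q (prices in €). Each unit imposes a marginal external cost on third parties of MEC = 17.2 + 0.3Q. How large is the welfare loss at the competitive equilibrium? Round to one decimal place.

Market equilibrium (private): 42.6 + 1.2Q = 139.5 - 4.4Q → Q_m = 17.3036.
Social marginal cost = private MC + MEC = 59.8 + 1.5Q.
Set SMC = demand: 59.8 + 1.5Q = 139.5 - 4.4Q → Q* = 13.5085.
The welfare-loss triangle has base |Q_m − Q*| and height MEC(Q_m) (the vertical gap between SMC and demand is zero at Q* and MEC at Q_m).
DWL = ½ × 3.7951 × 22.3911 = 42.4882.

DWL = €42.5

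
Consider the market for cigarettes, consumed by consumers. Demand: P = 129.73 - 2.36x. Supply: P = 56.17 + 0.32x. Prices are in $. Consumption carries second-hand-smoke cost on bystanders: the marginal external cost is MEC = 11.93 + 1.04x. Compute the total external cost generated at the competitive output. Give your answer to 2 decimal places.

Market equilibrium (private): 56.17 + 0.32x = 129.73 - 2.36x → x_m = 27.4478.
Total external cost = ∫₀^{x_m} (11.93 + 1.04x) dx = 11.93×27.4478 + ½×1.04×27.4478² = 719.2108.

$719.21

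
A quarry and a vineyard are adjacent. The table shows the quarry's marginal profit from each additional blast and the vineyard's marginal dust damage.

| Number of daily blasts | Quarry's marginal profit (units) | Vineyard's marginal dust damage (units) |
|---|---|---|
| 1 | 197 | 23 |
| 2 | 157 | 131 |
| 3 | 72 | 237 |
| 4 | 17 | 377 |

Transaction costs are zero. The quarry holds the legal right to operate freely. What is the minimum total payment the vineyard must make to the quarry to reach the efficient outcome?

89

Left alone the quarry would choose level 4 (marginal profit stays positive).
Efficient level: k* = 2 (marginal profit ≥ marginal dust damage through 2).
The vineyard must at least cover the quarry's forgone profit from cutting 4→2: 72 + 17 = 89.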